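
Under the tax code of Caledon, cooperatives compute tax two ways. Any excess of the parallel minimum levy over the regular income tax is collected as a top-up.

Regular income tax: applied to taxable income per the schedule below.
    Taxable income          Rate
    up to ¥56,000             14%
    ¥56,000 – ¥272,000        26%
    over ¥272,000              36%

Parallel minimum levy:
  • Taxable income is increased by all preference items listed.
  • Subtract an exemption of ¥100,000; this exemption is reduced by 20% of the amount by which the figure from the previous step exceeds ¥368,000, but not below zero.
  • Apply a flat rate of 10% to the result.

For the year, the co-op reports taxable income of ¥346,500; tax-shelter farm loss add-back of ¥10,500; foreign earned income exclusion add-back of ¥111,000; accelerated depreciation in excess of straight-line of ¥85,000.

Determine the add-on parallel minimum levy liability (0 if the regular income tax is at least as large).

Parallel minimum levy:
  Adjusted income: ¥346,500 + ¥10,500 + ¥111,000 + ¥85,000 = ¥553,000
  Exemption: ¥100,000 − 20% × (¥553,000 − ¥368,000) = ¥100,000 − ¥37,000 = ¥63,000
  Base: ¥553,000 − ¥63,000 = ¥490,000
  ¥490,000 × 10% = ¥49,000

Regular income tax:
  ¥56,000 × 14% = ¥7,840
  ¥216,000 × 26% = ¥56,160
  ¥74,500 × 36% = ¥26,820
  → ¥90,820

¥49,000 ≤ ¥90,820, so no add-on is due.

¥0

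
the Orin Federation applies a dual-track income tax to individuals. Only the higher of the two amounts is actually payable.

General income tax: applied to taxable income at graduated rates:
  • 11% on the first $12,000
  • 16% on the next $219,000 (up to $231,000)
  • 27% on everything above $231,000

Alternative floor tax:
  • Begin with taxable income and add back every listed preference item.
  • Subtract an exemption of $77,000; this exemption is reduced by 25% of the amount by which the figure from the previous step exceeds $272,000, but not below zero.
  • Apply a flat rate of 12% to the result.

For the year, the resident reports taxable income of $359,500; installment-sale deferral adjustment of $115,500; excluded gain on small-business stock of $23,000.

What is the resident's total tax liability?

General income tax:
  $12,000 × 11% = $1,320
  $219,000 × 16% = $35,040
  $128,500 × 27% = $34,695
  → $71,055

Alternative floor tax:
  Adjusted income: $359,500 + $115,500 + $23,000 = $498,000
  Exemption: $77,000 − 25% × ($498,000 − $272,000) = $77,000 − $56,500 = $20,500
  Base: $498,000 − $20,500 = $477,500
  $477,500 × 12% = $57,300

$71,055 > $57,300, so the general income tax governs.

$71,055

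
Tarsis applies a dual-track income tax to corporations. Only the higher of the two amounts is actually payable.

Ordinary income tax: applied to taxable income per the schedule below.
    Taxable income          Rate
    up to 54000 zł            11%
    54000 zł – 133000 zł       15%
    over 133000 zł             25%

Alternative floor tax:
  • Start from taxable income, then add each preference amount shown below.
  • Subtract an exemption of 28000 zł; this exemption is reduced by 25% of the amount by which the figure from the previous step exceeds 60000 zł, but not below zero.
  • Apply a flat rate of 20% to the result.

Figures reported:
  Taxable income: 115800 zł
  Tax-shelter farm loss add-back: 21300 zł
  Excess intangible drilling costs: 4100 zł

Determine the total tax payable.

26700 zł

Ordinary income tax:
  54000 zł × 11% = 5940 zł
  61800 zł × 15% = 9270 zł
  → 15210 zł

Alternative floor tax:
  Adjusted income: 115800 zł + 21300 zł + 4100 zł = 141200 zł
  Exemption: 28000 zł − 25% × (141200 zł − 60000 zł) = 28000 zł − 20300 zł = 7700 zł
  Base: 141200 zł − 7700 zł = 133500 zł
  133500 zł × 20% = 26700 zł

26700 zł > 15210 zł, so the alternative floor tax is the binding amount.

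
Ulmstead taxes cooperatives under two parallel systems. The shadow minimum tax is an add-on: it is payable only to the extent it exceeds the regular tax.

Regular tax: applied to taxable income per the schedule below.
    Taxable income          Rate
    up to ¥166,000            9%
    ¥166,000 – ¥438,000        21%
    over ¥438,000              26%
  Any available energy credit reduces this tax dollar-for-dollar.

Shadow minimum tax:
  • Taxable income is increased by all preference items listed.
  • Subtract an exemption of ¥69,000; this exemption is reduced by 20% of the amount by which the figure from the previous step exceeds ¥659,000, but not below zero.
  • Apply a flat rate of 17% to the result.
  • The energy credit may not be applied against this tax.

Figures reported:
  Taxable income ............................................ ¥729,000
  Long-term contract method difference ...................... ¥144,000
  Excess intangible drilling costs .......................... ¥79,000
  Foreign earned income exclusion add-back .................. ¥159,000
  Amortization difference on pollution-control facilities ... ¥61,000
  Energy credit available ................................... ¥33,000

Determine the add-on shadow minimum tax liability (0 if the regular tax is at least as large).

¥84,520

Regular tax:
  ¥166,000 × 9% = ¥14,940
  ¥272,000 × 21% = ¥57,120
  ¥291,000 × 26% = ¥75,660
  → ¥147,720
  Less energy credit ¥33,000 → ¥114,720

Shadow minimum tax:
  Adjusted income: ¥729,000 + ¥144,000 + ¥79,000 + ¥159,000 + ¥61,000 = ¥1,172,000
  Exemption: 20% × (¥1,172,000 − ¥659,000) = ¥102,600 ≥ ¥69,000, so the exemption is fully phased out
  Base: ¥1,172,000 − ¥0 = ¥1,172,000
  ¥1,172,000 × 17% = ¥199,240

Excess of shadow minimum tax over regular tax: ¥199,240 − ¥114,720 = ¥84,520.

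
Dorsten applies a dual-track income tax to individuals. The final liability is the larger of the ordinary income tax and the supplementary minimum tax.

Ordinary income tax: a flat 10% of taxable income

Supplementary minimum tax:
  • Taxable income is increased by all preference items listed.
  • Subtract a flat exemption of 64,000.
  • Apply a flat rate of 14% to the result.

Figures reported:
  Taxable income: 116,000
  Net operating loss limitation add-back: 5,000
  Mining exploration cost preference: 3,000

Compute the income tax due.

Supplementary minimum tax:
  Adjusted income: 116,000 + 5,000 + 3,000 = 124,000
  Less exemption 64,000 → base 60,000
  60,000 × 14% = 8,400

Ordinary income tax:
  116,000 × 10% = 11,600

11,600 > 8,400, so the ordinary income tax governs.

11,600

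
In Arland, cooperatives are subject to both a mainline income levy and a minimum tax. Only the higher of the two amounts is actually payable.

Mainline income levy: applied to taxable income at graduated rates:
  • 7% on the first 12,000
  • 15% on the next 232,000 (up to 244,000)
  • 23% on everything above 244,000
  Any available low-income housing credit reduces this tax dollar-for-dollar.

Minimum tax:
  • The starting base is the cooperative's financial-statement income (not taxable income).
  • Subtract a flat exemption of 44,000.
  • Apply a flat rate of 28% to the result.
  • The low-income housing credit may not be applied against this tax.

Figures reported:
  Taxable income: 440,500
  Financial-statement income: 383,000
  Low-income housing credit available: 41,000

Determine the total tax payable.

Minimum tax:
  Base (financial-statement income): 383,000
  Less exemption 44,000 → base 339,000
  339,000 × 28% = 94,920

Mainline income levy:
  12,000 × 7% = 840
  232,000 × 15% = 34,800
  196,500 × 23% = 45,195
  → 80,835
  Less low-income housing credit 41,000 → 39,835

94,920 > 39,835, so the minimum tax is the binding amount.

94,920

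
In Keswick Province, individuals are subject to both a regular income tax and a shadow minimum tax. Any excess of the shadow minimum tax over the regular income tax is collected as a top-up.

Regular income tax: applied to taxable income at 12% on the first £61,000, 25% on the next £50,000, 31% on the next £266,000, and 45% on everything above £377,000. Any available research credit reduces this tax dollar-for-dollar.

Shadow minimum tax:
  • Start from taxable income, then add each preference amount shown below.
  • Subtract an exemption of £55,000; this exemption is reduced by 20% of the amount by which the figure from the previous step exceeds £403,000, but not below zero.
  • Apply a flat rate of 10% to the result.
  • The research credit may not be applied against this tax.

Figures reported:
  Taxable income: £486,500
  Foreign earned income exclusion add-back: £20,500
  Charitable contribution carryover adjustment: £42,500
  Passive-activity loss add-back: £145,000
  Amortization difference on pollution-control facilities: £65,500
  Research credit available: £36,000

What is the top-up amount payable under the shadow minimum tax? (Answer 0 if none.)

Regular income tax:
  £61,000 × 12% = £7,320
  £50,000 × 25% = £12,500
  £266,000 × 31% = £82,460
  £109,500 × 45% = £49,275
  → £151,555
  Less research credit £36,000 → £115,555

Shadow minimum tax:
  Adjusted income: £486,500 + £20,500 + £42,500 + £145,000 + £65,500 = £760,000
  Exemption: 20% × (£760,000 − £403,000) = £71,400 ≥ £55,000, so the exemption is fully phased out
  Base: £760,000 − £0 = £760,000
  £760,000 × 10% = £76,000

£76,000 ≤ £115,555, so no add-on is due.

£0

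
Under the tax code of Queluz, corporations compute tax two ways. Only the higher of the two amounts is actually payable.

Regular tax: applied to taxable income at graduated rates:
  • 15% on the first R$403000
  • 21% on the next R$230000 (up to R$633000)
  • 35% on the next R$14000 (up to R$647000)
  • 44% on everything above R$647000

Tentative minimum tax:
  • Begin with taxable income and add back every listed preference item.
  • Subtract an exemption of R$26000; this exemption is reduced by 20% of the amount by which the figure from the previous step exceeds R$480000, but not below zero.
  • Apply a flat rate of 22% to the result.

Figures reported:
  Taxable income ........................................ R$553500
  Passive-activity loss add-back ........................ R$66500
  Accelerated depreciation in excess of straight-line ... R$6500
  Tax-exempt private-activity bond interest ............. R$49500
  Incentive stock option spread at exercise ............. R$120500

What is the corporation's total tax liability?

R$175230

Tentative minimum tax:
  Adjusted income: R$553500 + R$66500 + R$6500 + R$49500 + R$120500 = R$796500
  Exemption: 20% × (R$796500 − R$480000) = R$63300 ≥ R$26000, so the exemption is fully phased out
  Base: R$796500 − R$0 = R$796500
  R$796500 × 22% = R$175230

Regular tax:
  R$403000 × 15% = R$60450
  R$150500 × 21% = R$31605
  → R$92055

R$175230 > R$92055, so the tentative minimum tax is the binding amount.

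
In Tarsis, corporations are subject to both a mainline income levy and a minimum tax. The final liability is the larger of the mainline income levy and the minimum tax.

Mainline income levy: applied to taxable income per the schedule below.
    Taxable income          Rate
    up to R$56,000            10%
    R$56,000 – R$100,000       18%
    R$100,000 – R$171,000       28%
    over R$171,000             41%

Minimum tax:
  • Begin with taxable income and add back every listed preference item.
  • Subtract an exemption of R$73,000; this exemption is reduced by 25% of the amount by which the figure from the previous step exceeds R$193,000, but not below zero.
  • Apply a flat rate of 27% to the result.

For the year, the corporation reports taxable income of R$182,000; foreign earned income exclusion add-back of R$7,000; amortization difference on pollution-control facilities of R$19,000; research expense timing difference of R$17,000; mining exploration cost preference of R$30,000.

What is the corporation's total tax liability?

R$53,325

Minimum tax:
  Adjusted income: R$182,000 + R$7,000 + R$19,000 + R$17,000 + R$30,000 = R$255,000
  Exemption: R$73,000 − 25% × (R$255,000 − R$193,000) = R$73,000 − R$15,500 = R$57,500
  Base: R$255,000 − R$57,500 = R$197,500
  R$197,500 × 27% = R$53,325

Mainline income levy:
  R$56,000 × 10% = R$5,600
  R$44,000 × 18% = R$7,920
  R$71,000 × 28% = R$19,880
  R$11,000 × 41% = R$4,510
  → R$37,910

R$53,325 > R$37,910, so the minimum tax is the binding amount.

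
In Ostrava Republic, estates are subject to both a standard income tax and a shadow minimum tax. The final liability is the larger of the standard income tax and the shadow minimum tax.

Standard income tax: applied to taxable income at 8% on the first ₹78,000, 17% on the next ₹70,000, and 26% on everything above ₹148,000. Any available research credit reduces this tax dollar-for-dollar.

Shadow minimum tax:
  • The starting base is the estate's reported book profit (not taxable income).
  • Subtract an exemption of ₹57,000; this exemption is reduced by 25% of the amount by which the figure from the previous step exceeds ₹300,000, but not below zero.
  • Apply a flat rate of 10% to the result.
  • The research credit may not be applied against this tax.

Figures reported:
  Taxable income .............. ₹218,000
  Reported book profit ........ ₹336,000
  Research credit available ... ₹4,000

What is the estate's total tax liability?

₹32,340

Shadow minimum tax:
  Base (reported book profit): ₹336,000
  Exemption: ₹57,000 − 25% × (₹336,000 − ₹300,000) = ₹57,000 − ₹9,000 = ₹48,000
  Base: ₹336,000 − ₹48,000 = ₹288,000
  ₹288,000 × 10% = ₹28,800

Standard income tax:
  ₹78,000 × 8% = ₹6,240
  ₹70,000 × 17% = ₹11,900
  ₹70,000 × 26% = ₹18,200
  → ₹36,340
  Less research credit ₹4,000 → ₹32,340

₹32,340 > ₹28,800, so the standard income tax governs.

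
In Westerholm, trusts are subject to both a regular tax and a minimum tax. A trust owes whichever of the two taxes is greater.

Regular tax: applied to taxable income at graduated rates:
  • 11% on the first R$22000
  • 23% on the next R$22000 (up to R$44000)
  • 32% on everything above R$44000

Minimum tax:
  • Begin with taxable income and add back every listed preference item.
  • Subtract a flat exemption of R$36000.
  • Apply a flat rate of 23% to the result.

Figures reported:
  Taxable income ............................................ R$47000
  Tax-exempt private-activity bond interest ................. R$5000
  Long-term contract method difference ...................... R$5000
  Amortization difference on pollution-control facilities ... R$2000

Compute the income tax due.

Regular tax:
  R$22000 × 11% = R$2420
  R$22000 × 23% = R$5060
  R$3000 × 32% = R$960
  → R$8440

Minimum tax:
  Adjusted income: R$47000 + R$5000 + R$5000 + R$2000 = R$59000
  Less exemption R$36000 → base R$23000
  R$23000 × 23% = R$5290

R$8440 > R$5290, so the regular tax governs.

R$8440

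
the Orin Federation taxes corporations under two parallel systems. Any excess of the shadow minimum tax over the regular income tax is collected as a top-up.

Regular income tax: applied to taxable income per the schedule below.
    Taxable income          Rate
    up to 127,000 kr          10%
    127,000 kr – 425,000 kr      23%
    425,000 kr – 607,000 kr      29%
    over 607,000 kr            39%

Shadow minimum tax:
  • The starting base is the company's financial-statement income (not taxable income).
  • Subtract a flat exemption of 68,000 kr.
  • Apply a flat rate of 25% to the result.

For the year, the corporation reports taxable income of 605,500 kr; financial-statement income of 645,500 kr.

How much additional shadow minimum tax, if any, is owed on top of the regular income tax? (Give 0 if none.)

Regular income tax:
  127,000 kr × 10% = 12,700 kr
  298,000 kr × 23% = 68,540 kr
  180,500 kr × 29% = 52,345 kr
  → 133,585 kr

Shadow minimum tax:
  Base (financial-statement income): 645,500 kr
  Less exemption 68,000 kr → base 577,500 kr
  577,500 kr × 25% = 144,375 kr

Excess of shadow minimum tax over regular income tax: 144,375 kr − 133,585 kr = 10,790 kr.

10,790 kr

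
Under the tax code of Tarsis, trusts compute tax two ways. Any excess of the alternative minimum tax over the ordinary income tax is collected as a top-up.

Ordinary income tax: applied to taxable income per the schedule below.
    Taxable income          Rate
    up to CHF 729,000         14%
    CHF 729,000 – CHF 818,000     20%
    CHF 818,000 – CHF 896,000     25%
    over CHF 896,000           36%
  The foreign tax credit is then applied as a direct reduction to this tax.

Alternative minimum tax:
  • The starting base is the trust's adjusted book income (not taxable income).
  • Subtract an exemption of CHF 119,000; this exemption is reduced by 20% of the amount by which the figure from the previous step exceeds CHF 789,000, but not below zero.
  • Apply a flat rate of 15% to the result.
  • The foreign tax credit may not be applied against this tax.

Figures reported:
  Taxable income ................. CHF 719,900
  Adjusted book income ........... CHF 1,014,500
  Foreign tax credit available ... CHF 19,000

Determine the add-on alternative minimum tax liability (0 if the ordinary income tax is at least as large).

CHF 59,304

Ordinary income tax:
  CHF 719,900 × 14% = CHF 100,786
  Less foreign tax credit CHF 19,000 → CHF 81,786

Alternative minimum tax:
  Base (adjusted book income): CHF 1,014,500
  Exemption: CHF 119,000 − 20% × (CHF 1,014,500 − CHF 789,000) = CHF 119,000 − CHF 45,100 = CHF 73,900
  Base: CHF 1,014,500 − CHF 73,900 = CHF 940,600
  CHF 940,600 × 15% = CHF 141,090

Excess of alternative minimum tax over ordinary income tax: CHF 141,090 − CHF 81,786 = CHF 59,304.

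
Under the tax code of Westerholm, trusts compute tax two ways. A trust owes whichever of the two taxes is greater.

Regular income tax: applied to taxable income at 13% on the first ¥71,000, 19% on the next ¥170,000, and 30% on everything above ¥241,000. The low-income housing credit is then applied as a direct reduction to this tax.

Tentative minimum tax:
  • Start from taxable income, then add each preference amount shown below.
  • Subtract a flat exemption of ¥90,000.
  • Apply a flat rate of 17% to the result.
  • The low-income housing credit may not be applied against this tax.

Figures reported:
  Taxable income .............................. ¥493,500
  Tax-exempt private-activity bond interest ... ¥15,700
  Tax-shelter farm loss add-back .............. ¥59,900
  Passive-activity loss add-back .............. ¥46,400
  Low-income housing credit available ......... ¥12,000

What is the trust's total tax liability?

Regular income tax:
  ¥71,000 × 13% = ¥9,230
  ¥170,000 × 19% = ¥32,300
  ¥252,500 × 30% = ¥75,750
  → ¥117,280
  Less low-income housing credit ¥12,000 → ¥105,280

Tentative minimum tax:
  Adjusted income: ¥493,500 + ¥15,700 + ¥59,900 + ¥46,400 = ¥615,500
  Less exemption ¥90,000 → base ¥525,500
  ¥525,500 × 17% = ¥89,335

¥105,280 > ¥89,335, so the regular income tax governs.

¥105,280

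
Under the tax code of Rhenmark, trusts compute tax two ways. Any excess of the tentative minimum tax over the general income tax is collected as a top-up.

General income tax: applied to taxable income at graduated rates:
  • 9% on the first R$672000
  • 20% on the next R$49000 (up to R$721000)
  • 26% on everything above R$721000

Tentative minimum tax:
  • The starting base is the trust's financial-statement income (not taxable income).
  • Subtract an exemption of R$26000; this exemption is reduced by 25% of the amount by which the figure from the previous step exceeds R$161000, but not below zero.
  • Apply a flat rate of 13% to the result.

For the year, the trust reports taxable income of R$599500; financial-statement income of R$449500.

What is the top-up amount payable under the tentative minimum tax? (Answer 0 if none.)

General income tax:
  R$599500 × 9% = R$53955

Tentative minimum tax:
  Base (financial-statement income): R$449500
  Exemption: 25% × (R$449500 − R$161000) = R$72125 ≥ R$26000, so the exemption is fully phased out
  Base: R$449500 − R$0 = R$449500
  R$449500 × 13% = R$58435

Excess of tentative minimum tax over general income tax: R$58435 − R$53955 = R$4480.

R$4480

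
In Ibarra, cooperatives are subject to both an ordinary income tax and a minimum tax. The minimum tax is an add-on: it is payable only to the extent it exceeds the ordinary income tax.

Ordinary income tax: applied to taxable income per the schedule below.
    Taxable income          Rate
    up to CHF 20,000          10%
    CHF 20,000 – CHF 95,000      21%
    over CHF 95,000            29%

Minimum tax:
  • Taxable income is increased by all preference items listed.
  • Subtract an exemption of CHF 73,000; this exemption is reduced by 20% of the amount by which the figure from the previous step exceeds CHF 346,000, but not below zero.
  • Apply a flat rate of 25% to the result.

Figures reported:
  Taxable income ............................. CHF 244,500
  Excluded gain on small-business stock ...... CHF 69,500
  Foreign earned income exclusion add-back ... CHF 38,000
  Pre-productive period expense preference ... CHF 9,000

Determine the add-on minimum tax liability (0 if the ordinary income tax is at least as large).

Ordinary income tax:
  CHF 20,000 × 10% = CHF 2,000
  CHF 75,000 × 21% = CHF 15,750
  CHF 149,500 × 29% = CHF 43,355
  → CHF 61,105

Minimum tax:
  Adjusted income: CHF 244,500 + CHF 69,500 + CHF 38,000 + CHF 9,000 = CHF 361,000
  Exemption: CHF 73,000 − 20% × (CHF 361,000 − CHF 346,000) = CHF 73,000 − CHF 3,000 = CHF 70,000
  Base: CHF 361,000 − CHF 70,000 = CHF 291,000
  CHF 291,000 × 25% = CHF 72,750

Excess of minimum tax over ordinary income tax: CHF 72,750 − CHF 61,105 = CHF 11,645.

CHF 11,645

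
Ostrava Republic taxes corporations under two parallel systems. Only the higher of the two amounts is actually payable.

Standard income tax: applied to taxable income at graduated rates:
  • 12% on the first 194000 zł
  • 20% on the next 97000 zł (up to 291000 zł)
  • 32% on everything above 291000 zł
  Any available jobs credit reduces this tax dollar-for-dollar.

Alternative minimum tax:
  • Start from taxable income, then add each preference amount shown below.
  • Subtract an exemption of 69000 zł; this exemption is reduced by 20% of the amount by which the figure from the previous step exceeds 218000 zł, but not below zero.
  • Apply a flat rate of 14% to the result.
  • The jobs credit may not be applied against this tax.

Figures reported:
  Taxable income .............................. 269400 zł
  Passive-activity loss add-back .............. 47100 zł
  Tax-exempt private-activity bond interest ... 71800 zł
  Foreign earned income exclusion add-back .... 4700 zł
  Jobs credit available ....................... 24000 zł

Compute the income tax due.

Standard income tax:
  194000 zł × 12% = 23280 zł
  75400 zł × 20% = 15080 zł
  → 38360 zł
  Less jobs credit 24000 zł → 14360 zł

Alternative minimum tax:
  Adjusted income: 269400 zł + 47100 zł + 71800 zł + 4700 zł = 393000 zł
  Exemption: 69000 zł − 20% × (393000 zł − 218000 zł) = 69000 zł − 35000 zł = 34000 zł
  Base: 393000 zł − 34000 zł = 359000 zł
  359000 zł × 14% = 50260 zł

50260 zł > 14360 zł, so the alternative minimum tax is the binding amount.

50260 zł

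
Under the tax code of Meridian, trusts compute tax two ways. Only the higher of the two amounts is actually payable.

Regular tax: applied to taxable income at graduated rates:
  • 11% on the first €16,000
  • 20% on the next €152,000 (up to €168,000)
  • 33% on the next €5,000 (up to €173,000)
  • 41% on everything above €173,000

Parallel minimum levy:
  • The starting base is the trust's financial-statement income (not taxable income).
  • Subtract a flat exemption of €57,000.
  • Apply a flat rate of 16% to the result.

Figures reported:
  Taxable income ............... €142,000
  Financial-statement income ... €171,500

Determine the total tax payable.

€26,960

Regular tax:
  €16,000 × 11% = €1,760
  €126,000 × 20% = €25,200
  → €26,960

Parallel minimum levy:
  Base (financial-statement income): €171,500
  Less exemption €57,000 → base €114,500
  €114,500 × 16% = €18,320

€26,960 > €18,320, so the regular tax governs.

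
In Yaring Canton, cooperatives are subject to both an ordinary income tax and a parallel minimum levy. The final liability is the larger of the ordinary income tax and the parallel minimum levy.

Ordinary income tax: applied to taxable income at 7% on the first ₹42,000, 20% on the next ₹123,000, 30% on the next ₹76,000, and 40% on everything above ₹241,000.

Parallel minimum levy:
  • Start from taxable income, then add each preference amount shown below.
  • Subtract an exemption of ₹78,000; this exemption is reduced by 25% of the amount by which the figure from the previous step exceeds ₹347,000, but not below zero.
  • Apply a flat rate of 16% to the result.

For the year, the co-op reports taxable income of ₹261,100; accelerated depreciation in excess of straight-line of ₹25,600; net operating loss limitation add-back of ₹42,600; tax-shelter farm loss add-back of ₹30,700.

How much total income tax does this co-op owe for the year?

₹58,380

Parallel minimum levy:
  Adjusted income: ₹261,100 + ₹25,600 + ₹42,600 + ₹30,700 = ₹360,000
  Exemption: ₹78,000 − 25% × (₹360,000 − ₹347,000) = ₹78,000 − ₹3,250 = ₹74,750
  Base: ₹360,000 − ₹74,750 = ₹285,250
  ₹285,250 × 16% = ₹45,640

Ordinary income tax:
  ₹42,000 × 7% = ₹2,940
  ₹123,000 × 20% = ₹24,600
  ₹76,000 × 30% = ₹22,800
  ₹20,100 × 40% = ₹8,040
  → ₹58,380

₹58,380 > ₹45,640, so the ordinary income tax governs.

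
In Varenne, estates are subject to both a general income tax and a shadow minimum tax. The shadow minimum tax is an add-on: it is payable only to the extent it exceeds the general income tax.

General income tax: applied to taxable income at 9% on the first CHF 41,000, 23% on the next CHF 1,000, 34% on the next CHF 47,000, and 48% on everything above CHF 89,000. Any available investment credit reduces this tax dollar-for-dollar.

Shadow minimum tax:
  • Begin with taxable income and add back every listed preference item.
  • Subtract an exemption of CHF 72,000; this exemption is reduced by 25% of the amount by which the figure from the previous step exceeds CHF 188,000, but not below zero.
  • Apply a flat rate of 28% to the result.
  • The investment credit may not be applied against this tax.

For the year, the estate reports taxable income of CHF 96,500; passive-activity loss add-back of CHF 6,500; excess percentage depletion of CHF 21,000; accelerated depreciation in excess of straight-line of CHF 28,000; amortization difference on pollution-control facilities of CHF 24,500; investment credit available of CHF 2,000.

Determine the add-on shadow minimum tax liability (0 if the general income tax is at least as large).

CHF 7,760

General income tax:
  CHF 41,000 × 9% = CHF 3,690
  CHF 1,000 × 23% = CHF 230
  CHF 47,000 × 34% = CHF 15,980
  CHF 7,500 × 48% = CHF 3,600
  → CHF 23,500
  Less investment credit CHF 2,000 → CHF 21,500

Shadow minimum tax:
  Adjusted income: CHF 96,500 + CHF 6,500 + CHF 21,000 + CHF 28,000 + CHF 24,500 = CHF 176,500
  Exemption: CHF 176,500 ≤ CHF 188,000, so full CHF 72,000 applies
  Base: CHF 176,500 − CHF 72,000 = CHF 104,500
  CHF 104,500 × 28% = CHF 29,260

Excess of shadow minimum tax over general income tax: CHF 29,260 − CHF 21,500 = CHF 7,760.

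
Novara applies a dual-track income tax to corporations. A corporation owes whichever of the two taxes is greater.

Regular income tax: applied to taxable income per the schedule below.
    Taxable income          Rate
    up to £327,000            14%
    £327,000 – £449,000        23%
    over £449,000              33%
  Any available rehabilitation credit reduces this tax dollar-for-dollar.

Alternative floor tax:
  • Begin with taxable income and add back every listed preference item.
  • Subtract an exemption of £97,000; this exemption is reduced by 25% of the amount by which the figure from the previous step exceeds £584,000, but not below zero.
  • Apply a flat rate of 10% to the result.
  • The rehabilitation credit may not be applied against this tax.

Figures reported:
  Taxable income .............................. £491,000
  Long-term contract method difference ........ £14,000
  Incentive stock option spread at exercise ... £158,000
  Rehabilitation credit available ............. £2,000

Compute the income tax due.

Alternative floor tax:
  Adjusted income: £491,000 + £14,000 + £158,000 = £663,000
  Exemption: £97,000 − 25% × (£663,000 − £584,000) = £97,000 − £19,750 = £77,250
  Base: £663,000 − £77,250 = £585,750
  £585,750 × 10% = £58,575

Regular income tax:
  £327,000 × 14% = £45,780
  £122,000 × 23% = £28,060
  £42,000 × 33% = £13,860
  → £87,700
  Less rehabilitation credit £2,000 → £85,700

£85,700 > £58,575, so the regular income tax governs.

£85,700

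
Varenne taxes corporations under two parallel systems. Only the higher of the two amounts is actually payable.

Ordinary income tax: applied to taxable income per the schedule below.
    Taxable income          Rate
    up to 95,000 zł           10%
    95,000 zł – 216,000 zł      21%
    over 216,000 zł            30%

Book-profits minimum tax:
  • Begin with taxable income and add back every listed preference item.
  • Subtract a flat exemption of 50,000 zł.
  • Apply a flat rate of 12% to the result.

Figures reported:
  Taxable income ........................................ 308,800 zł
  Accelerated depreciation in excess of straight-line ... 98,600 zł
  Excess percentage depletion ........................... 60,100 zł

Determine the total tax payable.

Ordinary income tax:
  95,000 zł × 10% = 9,500 zł
  121,000 zł × 21% = 25,410 zł
  92,800 zł × 30% = 27,840 zł
  → 62,750 zł

Book-profits minimum tax:
  Adjusted income: 308,800 zł + 98,600 zł + 60,100 zł = 467,500 zł
  Less exemption 50,000 zł → base 417,500 zł
  417,500 zł × 12% = 50,100 zł

62,750 zł > 50,100 zł, so the ordinary income tax governs.

62,750 zł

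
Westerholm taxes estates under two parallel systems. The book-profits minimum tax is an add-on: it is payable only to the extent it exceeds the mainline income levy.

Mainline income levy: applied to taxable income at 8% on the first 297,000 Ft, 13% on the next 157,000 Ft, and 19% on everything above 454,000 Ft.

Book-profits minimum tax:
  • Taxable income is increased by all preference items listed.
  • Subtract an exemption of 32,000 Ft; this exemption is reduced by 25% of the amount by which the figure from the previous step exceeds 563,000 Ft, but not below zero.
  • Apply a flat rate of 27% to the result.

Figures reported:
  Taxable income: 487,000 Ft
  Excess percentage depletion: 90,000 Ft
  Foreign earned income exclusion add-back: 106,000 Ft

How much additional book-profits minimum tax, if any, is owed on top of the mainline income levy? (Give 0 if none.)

Mainline income levy:
  297,000 Ft × 8% = 23,760 Ft
  157,000 Ft × 13% = 20,410 Ft
  33,000 Ft × 19% = 6,270 Ft
  → 50,440 Ft

Book-profits minimum tax:
  Adjusted income: 487,000 Ft + 90,000 Ft + 106,000 Ft = 683,000 Ft
  Exemption: 32,000 Ft − 25% × (683,000 Ft − 563,000 Ft) = 32,000 Ft − 30,000 Ft = 2,000 Ft
  Base: 683,000 Ft − 2,000 Ft = 681,000 Ft
  681,000 Ft × 27% = 183,870 Ft

Excess of book-profits minimum tax over mainline income levy: 183,870 Ft − 50,440 Ft = 133,430 Ft.

133,430 Ft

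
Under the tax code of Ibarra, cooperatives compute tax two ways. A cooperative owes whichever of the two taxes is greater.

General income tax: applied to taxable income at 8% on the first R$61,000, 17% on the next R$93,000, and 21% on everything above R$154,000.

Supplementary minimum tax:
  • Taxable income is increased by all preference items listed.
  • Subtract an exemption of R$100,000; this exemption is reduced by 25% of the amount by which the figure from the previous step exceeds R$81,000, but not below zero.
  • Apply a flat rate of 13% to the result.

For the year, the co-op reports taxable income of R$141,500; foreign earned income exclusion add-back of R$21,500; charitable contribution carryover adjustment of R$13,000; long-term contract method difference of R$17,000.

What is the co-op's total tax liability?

R$18,565

General income tax:
  R$61,000 × 8% = R$4,880
  R$80,500 × 17% = R$13,685
  → R$18,565

Supplementary minimum tax:
  Adjusted income: R$141,500 + R$21,500 + R$13,000 + R$17,000 = R$193,000
  Exemption: R$100,000 − 25% × (R$193,000 − R$81,000) = R$100,000 − R$28,000 = R$72,000
  Base: R$193,000 − R$72,000 = R$121,000
  R$121,000 × 13% = R$15,730

R$18,565 > R$15,730, so the general income tax governs.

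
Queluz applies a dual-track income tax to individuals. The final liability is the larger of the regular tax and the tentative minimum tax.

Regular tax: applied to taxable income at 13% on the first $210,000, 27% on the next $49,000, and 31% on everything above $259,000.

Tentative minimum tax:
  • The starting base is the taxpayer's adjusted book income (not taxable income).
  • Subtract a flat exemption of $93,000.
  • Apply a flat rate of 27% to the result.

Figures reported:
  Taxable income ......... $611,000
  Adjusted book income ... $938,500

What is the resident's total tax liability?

$228,285

Regular tax:
  $210,000 × 13% = $27,300
  $49,000 × 27% = $13,230
  $352,000 × 31% = $109,120
  → $149,650

Tentative minimum tax:
  Base (adjusted book income): $938,500
  Less exemption $93,000 → base $845,500
  $845,500 × 27% = $228,285

$228,285 > $149,650, so the tentative minimum tax is the binding amount.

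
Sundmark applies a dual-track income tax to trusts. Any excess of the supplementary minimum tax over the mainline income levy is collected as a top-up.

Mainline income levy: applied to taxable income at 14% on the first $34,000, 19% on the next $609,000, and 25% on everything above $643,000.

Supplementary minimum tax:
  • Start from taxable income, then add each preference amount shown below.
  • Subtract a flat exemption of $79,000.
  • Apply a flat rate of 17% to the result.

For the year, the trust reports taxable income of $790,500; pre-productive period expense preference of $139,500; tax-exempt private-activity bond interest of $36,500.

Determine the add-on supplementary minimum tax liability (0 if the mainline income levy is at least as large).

Supplementary minimum tax:
  Adjusted income: $790,500 + $139,500 + $36,500 = $966,500
  Less exemption $79,000 → base $887,500
  $887,500 × 17% = $150,875

Mainline income levy:
  $34,000 × 14% = $4,760
  $609,000 × 19% = $115,710
  $147,500 × 25% = $36,875
  → $157,345

$150,875 ≤ $157,345, so no add-on is due.

$0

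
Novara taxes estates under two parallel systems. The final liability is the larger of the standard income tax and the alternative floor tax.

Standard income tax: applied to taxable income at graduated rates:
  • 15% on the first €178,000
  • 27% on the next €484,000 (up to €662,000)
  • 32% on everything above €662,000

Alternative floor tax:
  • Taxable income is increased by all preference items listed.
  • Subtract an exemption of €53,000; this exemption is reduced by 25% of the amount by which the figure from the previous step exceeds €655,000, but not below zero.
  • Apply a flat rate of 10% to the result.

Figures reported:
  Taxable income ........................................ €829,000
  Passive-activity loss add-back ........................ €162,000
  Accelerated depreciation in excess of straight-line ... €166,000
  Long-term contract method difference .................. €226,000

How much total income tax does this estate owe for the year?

€210,820

Alternative floor tax:
  Adjusted income: €829,000 + €162,000 + €166,000 + €226,000 = €1,383,000
  Exemption: 25% × (€1,383,000 − €655,000) = €182,000 ≥ €53,000, so the exemption is fully phased out
  Base: €1,383,000 − €0 = €1,383,000
  €1,383,000 × 10% = €138,300

Standard income tax:
  €178,000 × 15% = €26,700
  €484,000 × 27% = €130,680
  €167,000 × 32% = €53,440
  → €210,820

€210,820 > €138,300, so the standard income tax governs.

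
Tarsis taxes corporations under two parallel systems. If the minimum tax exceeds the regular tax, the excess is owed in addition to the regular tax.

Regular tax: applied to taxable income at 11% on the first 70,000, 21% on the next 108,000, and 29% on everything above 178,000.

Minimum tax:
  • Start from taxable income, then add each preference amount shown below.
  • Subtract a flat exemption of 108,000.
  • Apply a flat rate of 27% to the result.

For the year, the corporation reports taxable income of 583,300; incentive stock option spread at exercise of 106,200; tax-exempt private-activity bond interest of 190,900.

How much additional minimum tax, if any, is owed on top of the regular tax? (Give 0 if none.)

60,631

Regular tax:
  70,000 × 11% = 7,700
  108,000 × 21% = 22,680
  405,300 × 29% = 117,537
  → 147,917

Minimum tax:
  Adjusted income: 583,300 + 106,200 + 190,900 = 880,400
  Less exemption 108,000 → base 772,400
  772,400 × 27% = 208,548

Excess of minimum tax over regular tax: 208,548 − 147,917 = 60,631.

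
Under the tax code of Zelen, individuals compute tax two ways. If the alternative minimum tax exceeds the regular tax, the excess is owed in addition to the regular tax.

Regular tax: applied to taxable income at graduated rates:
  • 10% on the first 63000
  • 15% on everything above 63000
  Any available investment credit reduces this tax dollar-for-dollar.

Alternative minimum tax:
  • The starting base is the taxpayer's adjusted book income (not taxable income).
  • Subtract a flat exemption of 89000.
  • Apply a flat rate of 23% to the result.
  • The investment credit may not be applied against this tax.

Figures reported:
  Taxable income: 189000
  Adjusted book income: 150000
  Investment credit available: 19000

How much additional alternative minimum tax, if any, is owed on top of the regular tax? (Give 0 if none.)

7830

Regular tax:
  63000 × 10% = 6300
  126000 × 15% = 18900
  → 25200
  Less investment credit 19000 → 6200

Alternative minimum tax:
  Base (adjusted book income): 150000
  Less exemption 89000 → base 61000
  61000 × 23% = 14030

Excess of alternative minimum tax over regular tax: 14030 − 6200 = 7830.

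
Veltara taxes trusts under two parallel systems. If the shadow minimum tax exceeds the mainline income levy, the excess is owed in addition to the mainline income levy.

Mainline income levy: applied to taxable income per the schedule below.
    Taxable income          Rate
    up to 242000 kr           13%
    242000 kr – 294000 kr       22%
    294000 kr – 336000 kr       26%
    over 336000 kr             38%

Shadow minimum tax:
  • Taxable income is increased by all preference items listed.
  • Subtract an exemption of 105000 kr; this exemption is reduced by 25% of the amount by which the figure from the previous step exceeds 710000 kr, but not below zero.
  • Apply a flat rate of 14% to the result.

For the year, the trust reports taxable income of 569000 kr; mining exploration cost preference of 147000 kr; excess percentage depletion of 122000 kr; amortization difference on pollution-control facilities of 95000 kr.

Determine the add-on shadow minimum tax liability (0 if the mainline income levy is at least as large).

0 kr

Shadow minimum tax:
  Adjusted income: 569000 kr + 147000 kr + 122000 kr + 95000 kr = 933000 kr
  Exemption: 105000 kr − 25% × (933000 kr − 710000 kr) = 105000 kr − 55750 kr = 49250 kr
  Base: 933000 kr − 49250 kr = 883750 kr
  883750 kr × 14% = 123725 kr

Mainline income levy:
  242000 kr × 13% = 31460 kr
  52000 kr × 22% = 11440 kr
  42000 kr × 26% = 10920 kr
  233000 kr × 38% = 88540 kr
  → 142360 kr

123725 kr ≤ 142360 kr, so no add-on is due.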